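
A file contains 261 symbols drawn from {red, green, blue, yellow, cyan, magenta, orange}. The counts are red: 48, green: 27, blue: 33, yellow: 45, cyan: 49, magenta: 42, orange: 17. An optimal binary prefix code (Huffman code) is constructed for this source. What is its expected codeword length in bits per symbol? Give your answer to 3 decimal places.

2.797 bits/symbol

Probabilities are the counts divided by 261.
Repeatedly combine the two least-probable nodes; the expected code length is the sum of the merged weights.
merge 17/261 + 3/29 → 44/261
merge 11/87 + 14/87 → 25/87
merge 44/261 + 5/29 → 89/261
merge 16/87 + 49/261 → 97/261
merge 25/87 + 89/261 → 164/261
merge 97/261 + 164/261 → 1
L = 44/261 + 25/87 + 89/261 + 97/261 + 164/261 + 1 = 730/261 ≈ 2.797 bits/symbol.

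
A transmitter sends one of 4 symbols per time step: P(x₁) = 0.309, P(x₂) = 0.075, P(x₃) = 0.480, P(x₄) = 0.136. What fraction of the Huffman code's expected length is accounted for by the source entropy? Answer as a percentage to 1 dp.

Entropy H = −Σ p log₂ p ≈ 1.7035 bits.
Huffman merges: 3/40+17/125→211/1000; 211/1000+309/1000→13/25; 12/25+13/25→1. L = 1731/1000 ≈ 1.7310.
Efficiency = H/L = 1.7035/1.7310 = 98.4%.

98.4%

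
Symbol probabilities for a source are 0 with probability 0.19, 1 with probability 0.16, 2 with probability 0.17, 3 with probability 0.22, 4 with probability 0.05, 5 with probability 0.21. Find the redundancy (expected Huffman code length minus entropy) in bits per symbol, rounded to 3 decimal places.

0.088 bits

Entropy H = −Σ p log₂ p ≈ 2.4823 bits.
Huffman merges: 1/20+4/25→21/100; 17/100+19/100→9/25; 21/100+21/100→21/50; 11/50+9/25→29/50; 21/50+29/50→1. L = 257/100 ≈ 2.5700.
L − H = 2.5700 − 2.4823 = 0.088 bits.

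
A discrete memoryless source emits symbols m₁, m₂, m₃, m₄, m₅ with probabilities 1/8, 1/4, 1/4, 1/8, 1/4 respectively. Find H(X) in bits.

2.25 bits

Each probability is a power of 1/2, so log₂(1/p) is an integer.
H = Σ p·log₂(1/p) = 1/8·3 + 1/4·2 + 1/4·2 + 1/8·3 + 1/4·2 = 2.25 bits.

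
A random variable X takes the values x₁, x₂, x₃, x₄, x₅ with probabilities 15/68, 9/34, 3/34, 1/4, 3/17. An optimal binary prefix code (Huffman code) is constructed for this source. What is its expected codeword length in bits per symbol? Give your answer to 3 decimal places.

2.265 bits/symbol

Repeatedly combine the two least-probable nodes; the expected code length is the sum of the merged weights.
merge 3/34 + 3/17 → 9/34
merge 15/68 + 1/4 → 8/17
merge 9/34 + 9/34 → 9/17
merge 8/17 + 9/17 → 1
L = 9/34 + 8/17 + 9/17 + 1 = 77/34 ≈ 2.265 bits/symbol.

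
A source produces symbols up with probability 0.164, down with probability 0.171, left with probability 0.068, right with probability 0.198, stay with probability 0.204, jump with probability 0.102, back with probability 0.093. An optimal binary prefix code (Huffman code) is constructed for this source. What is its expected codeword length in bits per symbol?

2.759 bits/symbol

Repeatedly combine the two least-probable nodes; the expected code length is the sum of the merged weights.
merge 17/250 + 93/1000 → 161/1000
merge 51/500 + 161/1000 → 263/1000
merge 41/250 + 171/1000 → 67/200
merge 99/500 + 51/250 → 201/500
merge 263/1000 + 67/200 → 299/500
merge 201/500 + 299/500 → 1
L = 161/1000 + 263/1000 + 67/200 + 201/500 + 299/500 + 1 = 2759/1000 = 2.759 bits/symbol.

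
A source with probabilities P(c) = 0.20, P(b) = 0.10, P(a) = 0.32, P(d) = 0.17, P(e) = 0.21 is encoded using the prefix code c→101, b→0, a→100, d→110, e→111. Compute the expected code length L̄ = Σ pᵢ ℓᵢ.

2.8 bits/symbol

L̄ = Σ pᵢ·ℓᵢ = 0.20·3 + 0.10·1 + 0.32·3 + 0.17·3 + 0.21·3 = 2.8 bits/symbol.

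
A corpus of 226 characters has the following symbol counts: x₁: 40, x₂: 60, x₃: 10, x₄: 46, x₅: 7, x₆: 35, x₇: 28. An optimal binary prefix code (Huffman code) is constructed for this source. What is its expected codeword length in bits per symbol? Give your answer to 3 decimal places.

2.606 bits/symbol

Probabilities are the counts divided by 226.
Repeatedly combine the two least-probable nodes; the expected code length is the sum of the merged weights.
merge 7/226 + 5/113 → 17/226
merge 17/226 + 14/113 → 45/226
merge 35/226 + 20/113 → 75/226
merge 45/226 + 23/113 → 91/226
merge 30/113 + 75/226 → 135/226
merge 91/226 + 135/226 → 1
L = 17/226 + 45/226 + 75/226 + 91/226 + 135/226 + 1 = 589/226 ≈ 2.606 bits/symbol.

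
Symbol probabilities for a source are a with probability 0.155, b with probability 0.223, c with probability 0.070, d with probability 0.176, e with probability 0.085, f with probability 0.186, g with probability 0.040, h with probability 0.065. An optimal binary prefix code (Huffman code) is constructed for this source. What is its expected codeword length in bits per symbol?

2.851 bits/symbol

Repeatedly combine the two least-probable nodes; the expected code length is the sum of the merged weights.
merge 1/25 + 13/200 → 21/200
merge 7/100 + 17/200 → 31/200
merge 21/200 + 31/200 → 13/50
merge 31/200 + 22/125 → 331/1000
merge 93/500 + 223/1000 → 409/1000
merge 13/50 + 331/1000 → 591/1000
merge 409/1000 + 591/1000 → 1
L = 21/200 + 31/200 + 13/50 + 331/1000 + 409/1000 + 591/1000 + 1 = 2851/1000 = 2.851 bits/symbol.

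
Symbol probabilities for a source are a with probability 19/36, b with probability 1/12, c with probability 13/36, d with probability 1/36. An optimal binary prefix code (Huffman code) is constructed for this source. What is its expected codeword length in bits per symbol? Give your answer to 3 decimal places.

Repeatedly combine the two least-probable nodes; the expected code length is the sum of the merged weights.
merge 1/36 + 1/12 → 1/9
merge 1/9 + 13/36 → 17/36
merge 17/36 + 19/36 → 1
L = 1/9 + 17/36 + 1 = 19/12 ≈ 1.583 bits/symbol.

1.583 bits/symbol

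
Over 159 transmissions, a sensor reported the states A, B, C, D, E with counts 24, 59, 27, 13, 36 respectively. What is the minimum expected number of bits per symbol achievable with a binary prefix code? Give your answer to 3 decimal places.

Probabilities are the counts divided by 159.
Repeatedly combine the two least-probable nodes; the expected code length is the sum of the merged weights.
merge 13/159 + 8/53 → 37/159
merge 9/53 + 12/53 → 21/53
merge 37/159 + 59/159 → 32/53
merge 21/53 + 32/53 → 1
L = 37/159 + 21/53 + 32/53 + 1 = 355/159 ≈ 2.233 bits/symbol.

2.233 bits/symbol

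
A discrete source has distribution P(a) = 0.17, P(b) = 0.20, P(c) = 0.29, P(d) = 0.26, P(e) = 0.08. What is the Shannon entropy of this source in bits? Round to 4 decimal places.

2.2137 bits

H = −Σ pᵢ log₂ pᵢ.
−0.17·log₂(0.17) = 0.4346
−0.20·log₂(0.20) = 0.4644
−0.29·log₂(0.29) = 0.5179
−0.26·log₂(0.26) = 0.5053
−0.08·log₂(0.08) = 0.2915
Sum ≈ 2.2137 → 2.2137 bits.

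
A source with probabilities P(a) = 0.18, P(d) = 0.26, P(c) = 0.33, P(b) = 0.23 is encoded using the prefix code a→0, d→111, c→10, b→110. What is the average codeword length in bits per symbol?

2.31 bits/symbol

L̄ = Σ pᵢ·ℓᵢ = 0.18·1 + 0.26·3 + 0.33·2 + 0.23·3 = 2.31 bits/symbol.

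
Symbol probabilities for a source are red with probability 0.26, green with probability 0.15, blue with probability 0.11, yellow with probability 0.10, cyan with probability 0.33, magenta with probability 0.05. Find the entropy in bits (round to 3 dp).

2.342 bits

H = −Σ pᵢ log₂ pᵢ.
−0.26·log₂(0.26) = 0.5053
−0.15·log₂(0.15) = 0.4105
−0.11·log₂(0.11) = 0.3503
−0.10·log₂(0.10) = 0.3322
−0.33·log₂(0.33) = 0.5278
−0.05·log₂(0.05) = 0.2161
Sum ≈ 2.3422 → 2.342 bits.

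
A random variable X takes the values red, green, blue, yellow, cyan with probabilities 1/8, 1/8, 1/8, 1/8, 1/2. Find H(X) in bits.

Each probability is a power of 1/2, so log₂(1/p) is an integer.
H = Σ p·log₂(1/p) = 1/8·3 + 1/8·3 + 1/8·3 + 1/8·3 + 1/2·1 = 2 bits.

2 bits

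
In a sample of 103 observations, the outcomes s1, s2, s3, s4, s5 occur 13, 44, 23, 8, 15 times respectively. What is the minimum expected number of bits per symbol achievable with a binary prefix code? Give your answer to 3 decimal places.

2.126 bits/symbol

Probabilities are the counts divided by 103.
Repeatedly combine the two least-probable nodes; the expected code length is the sum of the merged weights.
merge 8/103 + 13/103 → 21/103
merge 15/103 + 21/103 → 36/103
merge 23/103 + 36/103 → 59/103
merge 44/103 + 59/103 → 1
L = 21/103 + 36/103 + 59/103 + 1 = 219/103 ≈ 2.126 bits/symbol.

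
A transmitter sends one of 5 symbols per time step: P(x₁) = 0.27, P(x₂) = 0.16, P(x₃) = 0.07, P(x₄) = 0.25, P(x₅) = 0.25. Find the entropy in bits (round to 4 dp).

H = −Σ pᵢ log₂ pᵢ.
−0.27·log₂(0.27) = 0.5100
−0.16·log₂(0.16) = 0.4230
−0.07·log₂(0.07) = 0.2686
−0.25·log₂(0.25) = 0.5000
−0.25·log₂(0.25) = 0.5000
Sum ≈ 2.2016 → 2.2016 bits.

2.2016 bits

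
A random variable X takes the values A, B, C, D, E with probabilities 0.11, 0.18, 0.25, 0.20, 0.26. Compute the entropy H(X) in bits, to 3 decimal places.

2.265 bits

H = −Σ pᵢ log₂ pᵢ.
−0.11·log₂(0.11) = 0.3503
−0.18·log₂(0.18) = 0.4453
−0.25·log₂(0.25) = 0.5000
−0.20·log₂(0.20) = 0.4644
−0.26·log₂(0.26) = 0.5053
Sum ≈ 2.2653 → 2.265 bits.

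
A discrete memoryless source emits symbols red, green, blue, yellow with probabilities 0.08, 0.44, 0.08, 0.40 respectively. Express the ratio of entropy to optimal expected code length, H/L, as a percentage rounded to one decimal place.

Entropy H = −Σ p log₂ p ≈ 1.6329 bits.
Huffman merges: 2/25+2/25→4/25; 4/25+2/5→14/25; 11/25+14/25→1. L = 43/25 ≈ 1.7200.
Efficiency = H/L = 1.6329/1.7200 = 94.9%.

94.9%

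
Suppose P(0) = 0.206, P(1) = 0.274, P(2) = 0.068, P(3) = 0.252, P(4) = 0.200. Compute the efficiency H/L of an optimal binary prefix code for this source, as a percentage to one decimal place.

97.5%

Entropy H = −Σ p log₂ p ≈ 2.2105 bits.
Huffman merges: 17/250+1/5→67/250; 103/500+63/250→229/500; 67/250+137/500→271/500; 229/500+271/500→1. L = 567/250 ≈ 2.2680.
Efficiency = H/L = 2.2105/2.2680 = 97.5%.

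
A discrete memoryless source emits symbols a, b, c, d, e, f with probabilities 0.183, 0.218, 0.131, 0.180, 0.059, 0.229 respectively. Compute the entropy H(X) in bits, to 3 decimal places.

2.485 bits

H = −Σ pᵢ log₂ pᵢ.
−0.183·log₂(0.183) = 0.4484
−0.218·log₂(0.218) = 0.4791
−0.131·log₂(0.131) = 0.3841
−0.180·log₂(0.180) = 0.4453
−0.059·log₂(0.059) = 0.2409
−0.229·log₂(0.229) = 0.4870
Sum ≈ 2.4848 → 2.485 bits.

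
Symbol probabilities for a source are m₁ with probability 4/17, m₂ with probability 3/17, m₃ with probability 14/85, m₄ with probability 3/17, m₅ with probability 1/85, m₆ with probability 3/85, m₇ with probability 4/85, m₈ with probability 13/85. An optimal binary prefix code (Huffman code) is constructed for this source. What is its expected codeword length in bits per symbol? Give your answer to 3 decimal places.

Repeatedly combine the two least-probable nodes; the expected code length is the sum of the merged weights.
merge 1/85 + 3/85 → 4/85
merge 4/85 + 4/85 → 8/85
merge 8/85 + 13/85 → 21/85
merge 14/85 + 3/17 → 29/85
merge 3/17 + 4/17 → 7/17
merge 21/85 + 29/85 → 10/17
merge 7/17 + 10/17 → 1
L = 4/85 + 8/85 + 21/85 + 29/85 + 7/17 + 10/17 + 1 = 232/85 ≈ 2.729 bits/symbol.

2.729 bits/symbol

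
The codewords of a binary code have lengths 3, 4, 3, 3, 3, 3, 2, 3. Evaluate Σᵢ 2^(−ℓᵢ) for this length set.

With common denominator 2^4 = 16: Σ 2^(−ℓᵢ) = 2/16 + 1/16 + 2/16 + 2/16 + 2/16 + 2/16 + 4/16 + 2/16 = 17/16 = 1.0625.

1.0625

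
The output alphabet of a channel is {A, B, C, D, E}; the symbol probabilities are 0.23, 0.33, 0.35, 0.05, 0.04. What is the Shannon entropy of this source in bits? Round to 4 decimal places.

H = −Σ pᵢ log₂ pᵢ.
−0.23·log₂(0.23) = 0.4877
−0.33·log₂(0.33) = 0.5278
−0.35·log₂(0.35) = 0.5301
−0.05·log₂(0.05) = 0.2161
−0.04·log₂(0.04) = 0.1858
Sum ≈ 1.9474 → 1.9474 bits.

1.9474 bits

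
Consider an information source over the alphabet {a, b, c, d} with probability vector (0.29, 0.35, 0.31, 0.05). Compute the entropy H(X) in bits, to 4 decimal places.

1.7879 bits

H = −Σ pᵢ log₂ pᵢ.
−0.29·log₂(0.29) = 0.5179
−0.35·log₂(0.35) = 0.5301
−0.31·log₂(0.31) = 0.5238
−0.05·log₂(0.05) = 0.2161
Sum ≈ 1.7879 → 1.7879 bits.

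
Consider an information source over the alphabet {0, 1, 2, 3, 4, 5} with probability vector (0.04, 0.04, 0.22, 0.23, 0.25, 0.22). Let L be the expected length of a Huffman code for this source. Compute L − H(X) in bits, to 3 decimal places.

Entropy H = −Σ p log₂ p ≈ 2.3203 bits.
Huffman merges: 1/25+1/25→2/25; 2/25+11/50→3/10; 11/50+23/100→9/20; 1/4+3/10→11/20; 9/20+11/20→1. L = 119/50 ≈ 2.3800.
L − H = 2.3800 − 2.3203 = 0.060 bits.

0.060 bits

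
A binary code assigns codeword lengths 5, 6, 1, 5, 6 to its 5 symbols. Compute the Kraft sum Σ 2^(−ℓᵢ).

With common denominator 2^6 = 64: Σ 2^(−ℓᵢ) = 2/64 + 1/64 + 32/64 + 2/64 + 1/64 = 38/64 = 0.59375.

0.59375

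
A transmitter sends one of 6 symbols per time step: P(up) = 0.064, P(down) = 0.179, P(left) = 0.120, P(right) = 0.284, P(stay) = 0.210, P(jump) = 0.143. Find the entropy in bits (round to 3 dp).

2.455 bits

H = −Σ pᵢ log₂ pᵢ.
−0.064·log₂(0.064) = 0.2538
−0.179·log₂(0.179) = 0.4443
−0.120·log₂(0.120) = 0.3671
−0.284·log₂(0.284) = 0.5158
−0.210·log₂(0.210) = 0.4728
−0.143·log₂(0.143) = 0.4012
Sum ≈ 2.4550 → 2.455 bits.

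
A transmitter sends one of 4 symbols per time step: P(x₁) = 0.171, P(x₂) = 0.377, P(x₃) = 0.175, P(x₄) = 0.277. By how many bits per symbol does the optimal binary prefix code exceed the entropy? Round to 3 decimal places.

Entropy H = −Σ p log₂ p ≈ 1.9193 bits.
Huffman merges: 171/1000+7/40→173/500; 277/1000+173/500→623/1000; 377/1000+623/1000→1. L = 1969/1000 ≈ 1.9690.
L − H = 1.9690 − 1.9193 = 0.050 bits.

0.050 bits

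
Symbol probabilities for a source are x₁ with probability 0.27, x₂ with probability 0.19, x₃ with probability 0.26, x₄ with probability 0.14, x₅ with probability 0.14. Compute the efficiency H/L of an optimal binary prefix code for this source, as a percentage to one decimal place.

99.3%

Entropy H = −Σ p log₂ p ≈ 2.2648 bits.
Huffman merges: 7/50+7/50→7/25; 19/100+13/50→9/20; 27/100+7/25→11/20; 9/20+11/20→1. L = 57/25 ≈ 2.2800.
Efficiency = H/L = 2.2648/2.2800 = 99.3%.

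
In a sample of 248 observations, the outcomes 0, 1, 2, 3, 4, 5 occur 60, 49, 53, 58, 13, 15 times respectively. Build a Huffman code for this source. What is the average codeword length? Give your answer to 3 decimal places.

2.423 bits/symbol

Probabilities are the counts divided by 248.
Repeatedly combine the two least-probable nodes; the expected code length is the sum of the merged weights.
merge 13/248 + 15/248 → 7/62
merge 7/62 + 49/248 → 77/248
merge 53/248 + 29/124 → 111/248
merge 15/62 + 77/248 → 137/248
merge 111/248 + 137/248 → 1
L = 7/62 + 77/248 + 111/248 + 137/248 + 1 = 601/248 ≈ 2.423 bits/symbol.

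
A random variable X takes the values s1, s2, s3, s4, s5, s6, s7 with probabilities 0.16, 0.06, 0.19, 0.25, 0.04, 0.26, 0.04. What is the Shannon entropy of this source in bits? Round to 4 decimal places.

2.4986 bits

H = −Σ pᵢ log₂ pᵢ.
−0.16·log₂(0.16) = 0.4230
−0.06·log₂(0.06) = 0.2435
−0.19·log₂(0.19) = 0.4552
−0.25·log₂(0.25) = 0.5000
−0.04·log₂(0.04) = 0.1858
−0.26·log₂(0.26) = 0.5053
−0.04·log₂(0.04) = 0.1858
Sum ≈ 2.4986 → 2.4986 bits.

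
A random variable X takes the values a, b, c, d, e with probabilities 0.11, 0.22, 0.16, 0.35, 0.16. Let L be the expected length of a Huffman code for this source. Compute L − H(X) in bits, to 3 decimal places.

0.063 bits

Entropy H = −Σ p log₂ p ≈ 2.2070 bits.
Huffman merges: 11/100+4/25→27/100; 4/25+11/50→19/50; 27/100+7/20→31/50; 19/50+31/50→1. L = 227/100 ≈ 2.2700.
L − H = 2.2700 − 2.2070 = 0.063 bits.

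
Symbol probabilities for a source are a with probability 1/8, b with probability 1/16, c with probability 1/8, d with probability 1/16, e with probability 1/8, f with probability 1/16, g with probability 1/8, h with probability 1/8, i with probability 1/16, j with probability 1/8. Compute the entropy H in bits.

Each probability is a power of 1/2, so log₂(1/p) is an integer.
H = Σ p·log₂(1/p) = 1/8·3 + 1/16·4 + 1/8·3 + 1/16·4 + 1/8·3 + 1/16·4 + 1/8·3 + 1/8·3 + 1/16·4 + 1/8·3 = 3.25 bits.

3.25 bits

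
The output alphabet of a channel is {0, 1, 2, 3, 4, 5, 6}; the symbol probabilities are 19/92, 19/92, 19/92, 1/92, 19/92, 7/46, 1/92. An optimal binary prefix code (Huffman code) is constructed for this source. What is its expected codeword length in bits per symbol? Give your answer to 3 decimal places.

2.576 bits/symbol

Repeatedly combine the two least-probable nodes; the expected code length is the sum of the merged weights.
merge 1/92 + 1/92 → 1/46
merge 1/46 + 7/46 → 4/23
merge 4/23 + 19/92 → 35/92
merge 19/92 + 19/92 → 19/46
merge 19/92 + 35/92 → 27/46
merge 19/46 + 27/46 → 1
L = 1/46 + 4/23 + 35/92 + 19/46 + 27/46 + 1 = 237/92 ≈ 2.576 bits/symbol.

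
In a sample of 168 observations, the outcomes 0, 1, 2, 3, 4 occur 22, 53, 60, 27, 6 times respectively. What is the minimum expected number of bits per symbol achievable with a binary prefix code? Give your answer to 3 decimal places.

Probabilities are the counts divided by 168.
Repeatedly combine the two least-probable nodes; the expected code length is the sum of the merged weights.
merge 1/28 + 11/84 → 1/6
merge 9/56 + 1/6 → 55/168
merge 53/168 + 55/168 → 9/14
merge 5/14 + 9/14 → 1
L = 1/6 + 55/168 + 9/14 + 1 = 359/168 ≈ 2.137 bits/symbol.

2.137 bits/symbol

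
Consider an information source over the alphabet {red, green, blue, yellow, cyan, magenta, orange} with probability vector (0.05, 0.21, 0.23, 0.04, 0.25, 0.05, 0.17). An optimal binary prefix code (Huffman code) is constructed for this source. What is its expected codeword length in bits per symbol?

2.54 bits/symbol

Repeatedly combine the two least-probable nodes; the expected code length is the sum of the merged weights.
merge 1/25 + 1/20 → 9/100
merge 1/20 + 9/100 → 7/50
merge 7/50 + 17/100 → 31/100
merge 21/100 + 23/100 → 11/25
merge 1/4 + 31/100 → 14/25
merge 11/25 + 14/25 → 1
L = 9/100 + 7/50 + 31/100 + 11/25 + 14/25 + 1 = 127/50 = 2.54 bits/symbol.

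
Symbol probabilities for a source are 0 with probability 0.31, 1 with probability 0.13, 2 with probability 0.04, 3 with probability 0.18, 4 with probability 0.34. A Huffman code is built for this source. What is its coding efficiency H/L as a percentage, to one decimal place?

95.2%

Entropy H = −Σ p log₂ p ≈ 2.0667 bits.
Huffman merges: 1/25+13/100→17/100; 17/100+9/50→7/20; 31/100+17/50→13/20; 7/20+13/20→1. L = 217/100 ≈ 2.1700.
Efficiency = H/L = 2.0667/2.1700 = 95.2%.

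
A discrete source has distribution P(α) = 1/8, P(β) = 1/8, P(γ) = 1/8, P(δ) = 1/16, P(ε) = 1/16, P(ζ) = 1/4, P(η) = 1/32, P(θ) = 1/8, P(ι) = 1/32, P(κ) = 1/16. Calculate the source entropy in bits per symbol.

Each probability is a power of 1/2, so log₂(1/p) is an integer.
H = Σ p·log₂(1/p) = 1/8·3 + 1/8·3 + 1/8·3 + 1/16·4 + 1/16·4 + 1/4·2 + 1/32·5 + 1/8·3 + 1/32·5 + 1/16·4 = 3.0625 bits.

3.0625 bits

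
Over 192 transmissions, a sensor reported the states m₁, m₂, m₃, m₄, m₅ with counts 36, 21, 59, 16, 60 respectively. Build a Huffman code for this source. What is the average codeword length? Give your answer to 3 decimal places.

2.193 bits/symbol

Probabilities are the counts divided by 192.
Repeatedly combine the two least-probable nodes; the expected code length is the sum of the merged weights.
merge 1/12 + 7/64 → 37/192
merge 3/16 + 37/192 → 73/192
merge 59/192 + 5/16 → 119/192
merge 73/192 + 119/192 → 1
L = 37/192 + 73/192 + 119/192 + 1 = 421/192 ≈ 2.193 bits/symbol.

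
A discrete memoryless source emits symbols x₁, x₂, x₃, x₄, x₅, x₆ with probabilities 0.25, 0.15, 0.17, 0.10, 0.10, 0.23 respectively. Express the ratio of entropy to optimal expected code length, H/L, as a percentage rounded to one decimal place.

Entropy H = −Σ p log₂ p ≈ 2.4972 bits.
Huffman merges: 1/10+1/10→1/5; 3/20+17/100→8/25; 1/5+23/100→43/100; 1/4+8/25→57/100; 43/100+57/100→1. L = 63/25 ≈ 2.5200.
Efficiency = H/L = 2.4972/2.5200 = 99.1%.

99.1%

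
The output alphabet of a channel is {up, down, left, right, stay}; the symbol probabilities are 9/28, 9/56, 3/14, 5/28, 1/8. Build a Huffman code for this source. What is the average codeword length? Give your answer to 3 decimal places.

Repeatedly combine the two least-probable nodes; the expected code length is the sum of the merged weights.
merge 1/8 + 9/56 → 2/7
merge 5/28 + 3/14 → 11/28
merge 2/7 + 9/28 → 17/28
merge 11/28 + 17/28 → 1
L = 2/7 + 11/28 + 17/28 + 1 = 16/7 ≈ 2.286 bits/symbol.

2.286 bits/symbol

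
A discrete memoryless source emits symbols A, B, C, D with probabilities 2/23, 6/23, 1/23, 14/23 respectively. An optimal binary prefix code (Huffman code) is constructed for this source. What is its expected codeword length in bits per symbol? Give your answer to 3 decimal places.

1.522 bits/symbol

Repeatedly combine the two least-probable nodes; the expected code length is the sum of the merged weights.
merge 1/23 + 2/23 → 3/23
merge 3/23 + 6/23 → 9/23
merge 9/23 + 14/23 → 1
L = 3/23 + 9/23 + 1 = 35/23 ≈ 1.522 bits/symbol.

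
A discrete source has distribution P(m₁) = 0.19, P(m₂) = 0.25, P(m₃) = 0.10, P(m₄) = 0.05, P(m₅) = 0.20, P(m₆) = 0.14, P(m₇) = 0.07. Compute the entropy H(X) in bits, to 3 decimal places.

H = −Σ pᵢ log₂ pᵢ.
−0.19·log₂(0.19) = 0.4552
−0.25·log₂(0.25) = 0.5000
−0.10·log₂(0.10) = 0.3322
−0.05·log₂(0.05) = 0.2161
−0.20·log₂(0.20) = 0.4644
−0.14·log₂(0.14) = 0.3971
−0.07·log₂(0.07) = 0.2686
Sum ≈ 2.6336 → 2.634 bits.

2.634 bits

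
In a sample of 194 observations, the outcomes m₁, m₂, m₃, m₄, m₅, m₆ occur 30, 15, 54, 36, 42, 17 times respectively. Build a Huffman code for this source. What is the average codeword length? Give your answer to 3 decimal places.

2.485 bits/symbol

Probabilities are the counts divided by 194.
Repeatedly combine the two least-probable nodes; the expected code length is the sum of the merged weights.
merge 15/194 + 17/194 → 16/97
merge 15/97 + 16/97 → 31/97
merge 18/97 + 21/97 → 39/97
merge 27/97 + 31/97 → 58/97
merge 39/97 + 58/97 → 1
L = 16/97 + 31/97 + 39/97 + 58/97 + 1 = 241/97 ≈ 2.485 bits/symbol.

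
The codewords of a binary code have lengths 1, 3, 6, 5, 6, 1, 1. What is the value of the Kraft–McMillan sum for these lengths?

1.6875

With common denominator 2^6 = 64: Σ 2^(−ℓᵢ) = 32/64 + 8/64 + 1/64 + 2/64 + 1/64 + 32/64 + 32/64 = 108/64 = 1.6875.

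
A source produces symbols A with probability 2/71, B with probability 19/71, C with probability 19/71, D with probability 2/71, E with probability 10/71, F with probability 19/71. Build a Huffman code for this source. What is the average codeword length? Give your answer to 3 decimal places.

Repeatedly combine the two least-probable nodes; the expected code length is the sum of the merged weights.
merge 2/71 + 2/71 → 4/71
merge 4/71 + 10/71 → 14/71
merge 14/71 + 19/71 → 33/71
merge 19/71 + 19/71 → 38/71
merge 33/71 + 38/71 → 1
L = 4/71 + 14/71 + 33/71 + 38/71 + 1 = 160/71 ≈ 2.254 bits/symbol.

2.254 bits/symbol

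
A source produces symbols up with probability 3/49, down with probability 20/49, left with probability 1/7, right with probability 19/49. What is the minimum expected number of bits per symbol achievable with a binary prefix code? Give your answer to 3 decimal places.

Repeatedly combine the two least-probable nodes; the expected code length is the sum of the merged weights.
merge 3/49 + 1/7 → 10/49
merge 10/49 + 19/49 → 29/49
merge 20/49 + 29/49 → 1
L = 10/49 + 29/49 + 1 = 88/49 ≈ 1.796 bits/symbol.

1.796 bits/symbol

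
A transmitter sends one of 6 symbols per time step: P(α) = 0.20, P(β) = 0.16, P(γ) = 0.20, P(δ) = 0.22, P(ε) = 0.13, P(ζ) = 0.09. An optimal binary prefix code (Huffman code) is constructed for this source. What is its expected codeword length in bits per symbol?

Repeatedly combine the two least-probable nodes; the expected code length is the sum of the merged weights.
merge 9/100 + 13/100 → 11/50
merge 4/25 + 1/5 → 9/25
merge 1/5 + 11/50 → 21/50
merge 11/50 + 9/25 → 29/50
merge 21/50 + 29/50 → 1
L = 11/50 + 9/25 + 21/50 + 29/50 + 1 = 129/50 = 2.58 bits/symbol.

2.58 bits/symbol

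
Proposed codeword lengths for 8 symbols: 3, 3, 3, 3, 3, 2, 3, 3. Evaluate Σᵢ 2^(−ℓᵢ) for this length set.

With common denominator 2^3 = 8: Σ 2^(−ℓᵢ) = 1/8 + 1/8 + 1/8 + 1/8 + 1/8 + 2/8 + 1/8 + 1/8 = 9/8 = 1.125.

1.125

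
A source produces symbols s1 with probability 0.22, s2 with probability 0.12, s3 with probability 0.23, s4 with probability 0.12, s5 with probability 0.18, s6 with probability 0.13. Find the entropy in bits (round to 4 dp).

2.5303 bits

H = −Σ pᵢ log₂ pᵢ.
−0.22·log₂(0.22) = 0.4806
−0.12·log₂(0.12) = 0.3671
−0.23·log₂(0.23) = 0.4877
−0.12·log₂(0.12) = 0.3671
−0.18·log₂(0.18) = 0.4453
−0.13·log₂(0.13) = 0.3826
Sum ≈ 2.5303 → 2.5303 bits.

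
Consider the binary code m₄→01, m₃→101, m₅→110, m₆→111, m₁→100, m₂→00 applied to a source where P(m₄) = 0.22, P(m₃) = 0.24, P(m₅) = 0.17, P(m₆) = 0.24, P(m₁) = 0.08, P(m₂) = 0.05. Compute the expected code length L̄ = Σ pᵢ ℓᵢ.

2.73 bits/symbol

L̄ = Σ pᵢ·ℓᵢ = 0.22·2 + 0.24·3 + 0.17·3 + 0.24·3 + 0.08·3 + 0.05·2 = 2.73 bits/symbol.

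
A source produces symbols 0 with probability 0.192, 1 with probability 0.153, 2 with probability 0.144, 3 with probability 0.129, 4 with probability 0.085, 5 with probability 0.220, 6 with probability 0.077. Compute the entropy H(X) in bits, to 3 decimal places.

H = −Σ pᵢ log₂ pᵢ.
−0.192·log₂(0.192) = 0.4571
−0.153·log₂(0.153) = 0.4144
−0.144·log₂(0.144) = 0.4026
−0.129·log₂(0.129) = 0.3811
−0.085·log₂(0.085) = 0.3023
−0.220·log₂(0.220) = 0.4806
−0.077·log₂(0.077) = 0.2848
Sum ≈ 2.7229 → 2.723 bits.

2.723 bits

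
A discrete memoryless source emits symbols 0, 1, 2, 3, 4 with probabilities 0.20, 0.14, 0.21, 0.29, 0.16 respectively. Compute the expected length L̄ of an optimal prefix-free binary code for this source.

Repeatedly combine the two least-probable nodes; the expected code length is the sum of the merged weights.
merge 7/50 + 4/25 → 3/10
merge 1/5 + 21/100 → 41/100
merge 29/100 + 3/10 → 59/100
merge 41/100 + 59/100 → 1
L = 3/10 + 41/100 + 59/100 + 1 = 23/10 = 2.3 bits/symbol.

2.3 bits/symbol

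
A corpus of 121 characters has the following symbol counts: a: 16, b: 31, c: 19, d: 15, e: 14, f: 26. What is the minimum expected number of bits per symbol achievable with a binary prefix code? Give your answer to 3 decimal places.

Probabilities are the counts divided by 121.
Repeatedly combine the two least-probable nodes; the expected code length is the sum of the merged weights.
merge 14/121 + 15/121 → 29/121
merge 16/121 + 19/121 → 35/121
merge 26/121 + 29/121 → 5/11
merge 31/121 + 35/121 → 6/11
merge 5/11 + 6/11 → 1
L = 29/121 + 35/121 + 5/11 + 6/11 + 1 = 306/121 ≈ 2.529 bits/symbol.

2.529 bits/symbol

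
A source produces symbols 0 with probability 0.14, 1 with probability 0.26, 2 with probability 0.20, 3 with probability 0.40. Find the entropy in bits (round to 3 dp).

1.896 bits

H = −Σ pᵢ log₂ pᵢ.
−0.14·log₂(0.14) = 0.3971
−0.26·log₂(0.26) = 0.5053
−0.20·log₂(0.20) = 0.4644
−0.40·log₂(0.40) = 0.5288
Sum ≈ 1.8956 → 1.896 bits.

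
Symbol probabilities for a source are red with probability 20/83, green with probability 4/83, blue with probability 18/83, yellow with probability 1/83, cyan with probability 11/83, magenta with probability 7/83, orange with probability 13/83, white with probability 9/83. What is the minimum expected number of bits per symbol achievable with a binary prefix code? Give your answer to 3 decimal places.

2.747 bits/symbol

Repeatedly combine the two least-probable nodes; the expected code length is the sum of the merged weights.
merge 1/83 + 4/83 → 5/83
merge 5/83 + 7/83 → 12/83
merge 9/83 + 11/83 → 20/83
merge 12/83 + 13/83 → 25/83
merge 18/83 + 20/83 → 38/83
merge 20/83 + 25/83 → 45/83
merge 38/83 + 45/83 → 1
L = 5/83 + 12/83 + 20/83 + 25/83 + 38/83 + 45/83 + 1 = 228/83 ≈ 2.747 bits/symbol.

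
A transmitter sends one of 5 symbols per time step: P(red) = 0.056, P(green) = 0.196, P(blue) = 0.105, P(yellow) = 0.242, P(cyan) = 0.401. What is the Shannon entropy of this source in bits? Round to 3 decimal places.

2.059 bits

H = −Σ pᵢ log₂ pᵢ.
−0.056·log₂(0.056) = 0.2329
−0.196·log₂(0.196) = 0.4608
−0.105·log₂(0.105) = 0.3414
−0.242·log₂(0.242) = 0.4954
−0.401·log₂(0.401) = 0.5286
Sum ≈ 2.0591 → 2.059 bits.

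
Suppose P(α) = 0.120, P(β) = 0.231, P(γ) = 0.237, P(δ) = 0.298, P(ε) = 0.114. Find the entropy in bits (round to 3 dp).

2.225 bits

H = −Σ pᵢ log₂ pᵢ.
−0.120·log₂(0.120) = 0.3671
−0.231·log₂(0.231) = 0.4883
−0.237·log₂(0.237) = 0.4923
−0.298·log₂(0.298) = 0.5205
−0.114·log₂(0.114) = 0.3571
Sum ≈ 2.2253 → 2.225 bits.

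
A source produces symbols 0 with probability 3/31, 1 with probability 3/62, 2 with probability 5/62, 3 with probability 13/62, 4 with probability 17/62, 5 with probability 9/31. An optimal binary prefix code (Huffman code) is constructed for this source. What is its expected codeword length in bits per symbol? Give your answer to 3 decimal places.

2.355 bits/symbol

Repeatedly combine the two least-probable nodes; the expected code length is the sum of the merged weights.
merge 3/62 + 5/62 → 4/31
merge 3/31 + 4/31 → 7/31
merge 13/62 + 7/31 → 27/62
merge 17/62 + 9/31 → 35/62
merge 27/62 + 35/62 → 1
L = 4/31 + 7/31 + 27/62 + 35/62 + 1 = 73/31 ≈ 2.355 bits/symbol.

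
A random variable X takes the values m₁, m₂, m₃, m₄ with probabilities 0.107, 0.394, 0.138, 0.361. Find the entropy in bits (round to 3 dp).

H = −Σ pᵢ log₂ pᵢ.
−0.107·log₂(0.107) = 0.3450
−0.394·log₂(0.394) = 0.5294
−0.138·log₂(0.138) = 0.3943
−0.361·log₂(0.361) = 0.5306
Sum ≈ 1.7994 → 1.799 bits.

1.799 bits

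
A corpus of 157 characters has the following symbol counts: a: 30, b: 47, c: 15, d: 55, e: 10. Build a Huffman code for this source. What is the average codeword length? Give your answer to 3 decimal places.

2.159 bits/symbol

Probabilities are the counts divided by 157.
Repeatedly combine the two least-probable nodes; the expected code length is the sum of the merged weights.
merge 10/157 + 15/157 → 25/157
merge 25/157 + 30/157 → 55/157
merge 47/157 + 55/157 → 102/157
merge 55/157 + 102/157 → 1
L = 25/157 + 55/157 + 102/157 + 1 = 339/157 ≈ 2.159 bits/symbol.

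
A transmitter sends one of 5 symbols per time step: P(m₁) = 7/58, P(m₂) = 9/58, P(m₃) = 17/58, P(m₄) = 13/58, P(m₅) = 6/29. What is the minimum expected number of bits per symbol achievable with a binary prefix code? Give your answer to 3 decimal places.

2.276 bits/symbol

Repeatedly combine the two least-probable nodes; the expected code length is the sum of the merged weights.
merge 7/58 + 9/58 → 8/29
merge 6/29 + 13/58 → 25/58
merge 8/29 + 17/58 → 33/58
merge 25/58 + 33/58 → 1
L = 8/29 + 25/58 + 33/58 + 1 = 66/29 ≈ 2.276 bits/symbol.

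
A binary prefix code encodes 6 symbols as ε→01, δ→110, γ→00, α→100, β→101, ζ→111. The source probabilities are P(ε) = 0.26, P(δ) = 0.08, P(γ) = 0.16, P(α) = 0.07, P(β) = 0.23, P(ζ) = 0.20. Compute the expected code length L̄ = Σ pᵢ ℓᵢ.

2.58 bits/symbol

L̄ = Σ pᵢ·ℓᵢ = 0.26·2 + 0.08·3 + 0.16·2 + 0.07·3 + 0.23·3 + 0.20·3 = 2.58 bits/symbol.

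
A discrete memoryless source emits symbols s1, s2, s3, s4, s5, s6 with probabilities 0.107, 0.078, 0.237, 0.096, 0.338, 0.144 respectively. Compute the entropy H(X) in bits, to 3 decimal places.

H = −Σ pᵢ log₂ pᵢ.
−0.107·log₂(0.107) = 0.3450
−0.078·log₂(0.078) = 0.2871
−0.237·log₂(0.237) = 0.4923
−0.096·log₂(0.096) = 0.3246
−0.338·log₂(0.338) = 0.5289
−0.144·log₂(0.144) = 0.4026
Sum ≈ 2.3804 → 2.380 bits.

2.380 bits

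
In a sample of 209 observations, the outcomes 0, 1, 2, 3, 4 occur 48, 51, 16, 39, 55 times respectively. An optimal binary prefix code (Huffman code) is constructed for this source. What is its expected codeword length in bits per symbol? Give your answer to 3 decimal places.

2.263 bits/symbol

Probabilities are the counts divided by 209.
Repeatedly combine the two least-probable nodes; the expected code length is the sum of the merged weights.
merge 16/209 + 39/209 → 5/19
merge 48/209 + 51/209 → 9/19
merge 5/19 + 5/19 → 10/19
merge 9/19 + 10/19 → 1
L = 5/19 + 9/19 + 10/19 + 1 = 43/19 ≈ 2.263 bits/symbol.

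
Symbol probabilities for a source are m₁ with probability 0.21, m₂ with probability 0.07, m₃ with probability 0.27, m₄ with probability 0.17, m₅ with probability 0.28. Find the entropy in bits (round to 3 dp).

H = −Σ pᵢ log₂ pᵢ.
−0.21·log₂(0.21) = 0.4728
−0.07·log₂(0.07) = 0.2686
−0.27·log₂(0.27) = 0.5100
−0.17·log₂(0.17) = 0.4346
−0.28·log₂(0.28) = 0.5142
Sum ≈ 2.2002 → 2.200 bits.

2.200 bits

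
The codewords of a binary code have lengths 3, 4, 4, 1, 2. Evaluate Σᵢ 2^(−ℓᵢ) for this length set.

1

With common denominator 2^4 = 16: Σ 2^(−ℓᵢ) = 2/16 + 1/16 + 1/16 + 8/16 + 4/16 = 16/16 = 1.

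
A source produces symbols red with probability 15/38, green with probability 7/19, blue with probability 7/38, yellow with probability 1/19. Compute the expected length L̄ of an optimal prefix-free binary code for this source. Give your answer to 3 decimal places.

Repeatedly combine the two least-probable nodes; the expected code length is the sum of the merged weights.
merge 1/19 + 7/38 → 9/38
merge 9/38 + 7/19 → 23/38
merge 15/38 + 23/38 → 1
L = 9/38 + 23/38 + 1 = 35/19 ≈ 1.842 bits/symbol.

1.842 bits/symbol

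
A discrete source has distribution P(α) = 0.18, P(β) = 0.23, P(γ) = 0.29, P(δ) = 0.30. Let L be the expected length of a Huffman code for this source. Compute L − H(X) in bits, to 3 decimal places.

Entropy H = −Σ p log₂ p ≈ 1.9720 bits.
Huffman merges: 9/50+23/100→41/100; 29/100+3/10→59/100; 41/100+59/100→1. L = 2 ≈ 2.0000.
L − H = 2.0000 − 1.9720 = 0.028 bits.

0.028 bits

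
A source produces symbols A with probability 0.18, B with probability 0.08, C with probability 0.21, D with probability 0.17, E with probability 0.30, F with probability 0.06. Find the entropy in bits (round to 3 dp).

H = −Σ pᵢ log₂ pᵢ.
−0.18·log₂(0.18) = 0.4453
−0.08·log₂(0.08) = 0.2915
−0.21·log₂(0.21) = 0.4728
−0.17·log₂(0.17) = 0.4346
−0.30·log₂(0.30) = 0.5211
−0.06·log₂(0.06) = 0.2435
Sum ≈ 2.4088 → 2.409 bits.

2.409 bits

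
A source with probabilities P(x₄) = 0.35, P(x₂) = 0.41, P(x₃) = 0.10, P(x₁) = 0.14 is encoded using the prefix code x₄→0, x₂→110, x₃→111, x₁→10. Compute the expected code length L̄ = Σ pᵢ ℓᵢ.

2.16 bits/symbol

L̄ = Σ pᵢ·ℓᵢ = 0.35·1 + 0.41·3 + 0.10·3 + 0.14·2 = 2.16 bits/symbol.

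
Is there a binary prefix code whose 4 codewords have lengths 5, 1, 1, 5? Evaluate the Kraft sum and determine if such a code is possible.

1.0625; no

With common denominator 2^5 = 32: Σ 2^(−ℓᵢ) = 1/32 + 16/32 + 16/32 + 1/32 = 34/32 = 1.0625.
Kraft's inequality requires Σ ≤ 1; here Σ = 1.0625 > 1, so no such prefix code exists.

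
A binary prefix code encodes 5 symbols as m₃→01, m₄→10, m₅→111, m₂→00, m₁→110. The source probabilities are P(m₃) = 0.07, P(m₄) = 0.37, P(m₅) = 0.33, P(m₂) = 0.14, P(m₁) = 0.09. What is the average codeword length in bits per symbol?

L̄ = Σ pᵢ·ℓᵢ = 0.07·2 + 0.37·2 + 0.33·3 + 0.14·2 + 0.09·3 = 2.42 bits/symbol.

2.42 bits/symbol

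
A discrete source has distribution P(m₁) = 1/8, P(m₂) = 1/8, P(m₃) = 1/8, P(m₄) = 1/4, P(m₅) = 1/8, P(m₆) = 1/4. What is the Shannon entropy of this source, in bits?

2.5 bits

Each probability is a power of 1/2, so log₂(1/p) is an integer.
H = Σ p·log₂(1/p) = 1/8·3 + 1/8·3 + 1/8·3 + 1/4·2 + 1/8·3 + 1/4·2 = 2.5 bits.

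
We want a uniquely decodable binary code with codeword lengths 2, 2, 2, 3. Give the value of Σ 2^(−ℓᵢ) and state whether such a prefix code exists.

With common denominator 2^3 = 8: Σ 2^(−ℓᵢ) = 2/8 + 2/8 + 2/8 + 1/8 = 7/8 = 0.875.
Kraft's inequality requires Σ ≤ 1; here Σ = 0.875 ≤ 1, so such a prefix code exists.

0.875; yes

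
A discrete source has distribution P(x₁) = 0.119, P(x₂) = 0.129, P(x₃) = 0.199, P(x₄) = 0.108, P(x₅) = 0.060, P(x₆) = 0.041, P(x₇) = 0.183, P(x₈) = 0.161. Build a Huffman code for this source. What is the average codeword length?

2.902 bits/symbol

Repeatedly combine the two least-probable nodes; the expected code length is the sum of the merged weights.
merge 41/1000 + 3/50 → 101/1000
merge 101/1000 + 27/250 → 209/1000
merge 119/1000 + 129/1000 → 31/125
merge 161/1000 + 183/1000 → 43/125
merge 199/1000 + 209/1000 → 51/125
merge 31/125 + 43/125 → 74/125
merge 51/125 + 74/125 → 1
L = 101/1000 + 209/1000 + 31/125 + 43/125 + 51/125 + 74/125 + 1 = 1451/500 = 2.902 bits/symbol.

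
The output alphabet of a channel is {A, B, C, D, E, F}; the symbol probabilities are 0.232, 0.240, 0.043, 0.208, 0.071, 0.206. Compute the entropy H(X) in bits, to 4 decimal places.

2.3900 bits

H = −Σ pᵢ log₂ pᵢ.
−0.232·log₂(0.232) = 0.4890
−0.240·log₂(0.240) = 0.4941
−0.043·log₂(0.043) = 0.1952
−0.208·log₂(0.208) = 0.4712
−0.071·log₂(0.071) = 0.2709
−0.206·log₂(0.206) = 0.4695
Sum ≈ 2.3900 → 2.3900 bits.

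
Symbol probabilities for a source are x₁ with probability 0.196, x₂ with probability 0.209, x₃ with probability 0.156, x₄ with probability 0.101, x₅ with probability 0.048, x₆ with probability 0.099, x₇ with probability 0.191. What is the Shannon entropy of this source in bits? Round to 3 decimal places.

H = −Σ pᵢ log₂ pᵢ.
−0.196·log₂(0.196) = 0.4608
−0.209·log₂(0.209) = 0.4720
−0.156·log₂(0.156) = 0.4181
−0.101·log₂(0.101) = 0.3341
−0.048·log₂(0.048) = 0.2103
−0.099·log₂(0.099) = 0.3303
−0.191·log₂(0.191) = 0.4562
Sum ≈ 2.6818 → 2.682 bits.

2.682 bits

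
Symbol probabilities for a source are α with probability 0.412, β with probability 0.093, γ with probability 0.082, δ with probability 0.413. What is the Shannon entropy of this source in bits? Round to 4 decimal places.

1.6685 bits

H = −Σ pᵢ log₂ pᵢ.
−0.412·log₂(0.412) = 0.5271
−0.093·log₂(0.093) = 0.3187
−0.082·log₂(0.082) = 0.2959
−0.413·log₂(0.413) = 0.5269
Sum ≈ 1.6685 → 1.6685 bits.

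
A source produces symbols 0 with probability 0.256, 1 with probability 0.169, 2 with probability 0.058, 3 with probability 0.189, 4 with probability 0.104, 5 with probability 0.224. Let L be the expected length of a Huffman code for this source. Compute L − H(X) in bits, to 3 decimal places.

0.041 bits

Entropy H = −Σ p log₂ p ≈ 2.4523 bits.
Huffman merges: 29/500+13/125→81/500; 81/500+169/1000→331/1000; 189/1000+28/125→413/1000; 32/125+331/1000→587/1000; 413/1000+587/1000→1. L = 2493/1000 ≈ 2.4930.
L − H = 2.4930 − 2.4523 = 0.041 bits.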